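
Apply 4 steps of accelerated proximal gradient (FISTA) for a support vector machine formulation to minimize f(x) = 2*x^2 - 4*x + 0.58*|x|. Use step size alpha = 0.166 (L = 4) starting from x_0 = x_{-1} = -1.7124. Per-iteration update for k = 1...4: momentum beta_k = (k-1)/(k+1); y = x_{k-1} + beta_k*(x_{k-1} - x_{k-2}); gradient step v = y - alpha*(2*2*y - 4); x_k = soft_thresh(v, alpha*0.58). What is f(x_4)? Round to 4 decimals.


FISTA on f(x) = 2*x^2 - 4*x + 0.58*|x|
L = 4, alpha = 0.166
Iteration 1: beta = 0.0, y = -1.7124 + 0.0*(-1.7124 + 1.7124) = -1.7124
  grad(y) = -10.8496, v = y - alpha*grad = 0.0886
  prox(v) = soft_thresh(0.0886, 0.0963) = 0.0
Iteration 2: beta = 0.3333, y = 0.0 + 0.3333*(0.0 + 1.7124) = 0.5708
  grad(y) = -1.7168, v = y - alpha*grad = 0.8558
  prox(v) = soft_thresh(0.8558, 0.0963) = 0.7595
Iteration 3: beta = 0.5, y = 0.7595 + 0.5*(0.7595 - 0.0) = 1.1393
  grad(y) = 0.5571, v = y - alpha*grad = 1.0468
  prox(v) = soft_thresh(1.0468, 0.0963) = 0.9505
Iteration 4: beta = 0.6, y = 0.9505 + 0.6*(0.9505 - 0.7595) = 1.0651
  grad(y) = 0.2605, v = y - alpha*grad = 1.0219
  prox(v) = soft_thresh(1.0219, 0.0963) = 0.9256
f(x_4) = 2*0.9256^2 - 4*0.9256 + 0.58*|0.9256| = -1.4521


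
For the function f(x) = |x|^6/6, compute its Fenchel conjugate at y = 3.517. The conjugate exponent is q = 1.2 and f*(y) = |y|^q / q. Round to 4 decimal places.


The conjugate exponent q satisfies 1/p + 1/q = 1.
p = 6, so q = 6/(6 - 1) = 1.2
|y|^q = 3.517^1.2 = 4.5228
f*(3.517) = 4.5228 / 1.2 = 3.769


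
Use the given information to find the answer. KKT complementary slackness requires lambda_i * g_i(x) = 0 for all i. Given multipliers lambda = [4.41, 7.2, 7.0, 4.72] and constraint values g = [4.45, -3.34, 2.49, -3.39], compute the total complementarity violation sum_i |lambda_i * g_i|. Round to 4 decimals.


KKT complementary slackness check:
lambda_1 * g_1 = 4.41 * 4.45 = 19.6245
lambda_2 * g_2 = 7.2 * -3.34 = -24.048
lambda_3 * g_3 = 7.0 * 2.49 = 17.43
lambda_4 * g_4 = 4.72 * -3.39 = -16.0008
Total violation = 19.6245 + 24.048 + 17.43 + 16.0008 = 77.1033


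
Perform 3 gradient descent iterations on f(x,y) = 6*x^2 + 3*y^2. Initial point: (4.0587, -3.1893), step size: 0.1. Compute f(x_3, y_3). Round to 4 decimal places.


Gradient descent on f(x,y) = 6*x^2 + 3*y^2.
Starting point: (4.0587, -3.1893), alpha = 0.1
Step 1: grad_x = 2*6*4.0587 = 48.7044, grad_y = 2*3*-3.1893 = -19.1358
  x_1 = 4.0587 - 0.1*48.7044 = -0.8117
  y_1 = -3.1893 - 0.1*-19.1358 = -1.2757
Step 2: grad_x = 2*6*-0.8117 = -9.7409, grad_y = 2*3*-1.2757 = -7.6543
  x_2 = -0.8117 - 0.1*-9.7409 = 0.1623
  y_2 = -1.2757 - 0.1*-7.6543 = -0.5103
Step 3: grad_x = 2*6*0.1623 = 1.9482, grad_y = 2*3*-0.5103 = -3.0617
  x_3 = 0.1623 - 0.1*1.9482 = -0.0325
  y_3 = -0.5103 - 0.1*-3.0617 = -0.2041
f(-0.0325, -0.2041) = 6*(-0.0325)^2 + 3*(-0.2041)^2 = 0.1313


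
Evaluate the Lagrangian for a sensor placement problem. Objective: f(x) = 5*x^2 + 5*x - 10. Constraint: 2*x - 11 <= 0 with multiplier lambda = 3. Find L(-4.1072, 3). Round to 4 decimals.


Step 1: Evaluate f(x).
f(-4.1072) = 5*(-4.1072)^2 + 5*(-4.1072) - 10 = 53.8095
Step 2: Evaluate g(x).
g(-4.1072) = 2*-4.1072 - 11 = -19.2144
Step 3: Compute Lagrangian.
L = 53.8095 + 3*-19.2144 = -3.8337


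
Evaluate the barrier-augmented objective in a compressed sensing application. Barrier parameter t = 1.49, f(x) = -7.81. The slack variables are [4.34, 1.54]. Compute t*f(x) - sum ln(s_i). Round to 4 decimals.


Step 1: Compute log-barrier.
ln values: [1.4679, 0.4318]
phi = -(1.4679 + 0.4318) = -1.8997
Step 2: Compute augmented objective.
t*f(x) = 1.49*-7.81 = -11.6369
Total = -11.6369 - 1.8997 = -13.5366


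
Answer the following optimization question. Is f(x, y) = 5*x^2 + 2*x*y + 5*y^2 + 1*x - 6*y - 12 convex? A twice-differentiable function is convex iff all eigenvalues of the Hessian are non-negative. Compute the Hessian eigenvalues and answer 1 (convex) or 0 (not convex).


The Hessian of f(x,y) = 5*x^2 + 2*x*y + 5*y^2 + 1*x - 6*y - 12 is:
H = [[10, 2], [2, 10]]
Trace = 10 + 10 = 20
Determinant = 10*10 - (2)^2 = 96
Discriminant = (20)^2 - 4*96 = 16.0
Eigenvalues: lambda_1 = 8.0, lambda_2 = 12.0
The function is convex.

1


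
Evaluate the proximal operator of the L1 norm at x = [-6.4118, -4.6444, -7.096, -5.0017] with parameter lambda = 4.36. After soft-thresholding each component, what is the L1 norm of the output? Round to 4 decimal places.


Soft-thresholding with lambda = 4.36:
prox(-6.4118) = sign(-6.4118)*max(|-6.4118| - 4.36, 0) = -2.0518
prox(-4.6444) = sign(-4.6444)*max(|-4.6444| - 4.36, 0) = -0.2844
prox(-7.096) = sign(-7.096)*max(|-7.096| - 4.36, 0) = -2.736
prox(-5.0017) = sign(-5.0017)*max(|-5.0017| - 4.36, 0) = -0.6417
prox(x) = [-2.0518, -0.2844, -2.736, -0.6417]
||prox(x)||_1 = 2.0518 + 0.2844 + 2.736 + 0.6417 = 5.7139


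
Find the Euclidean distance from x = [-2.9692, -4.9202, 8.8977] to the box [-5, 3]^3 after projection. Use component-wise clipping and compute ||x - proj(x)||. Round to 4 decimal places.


Project each component onto [-5, 3].
clip(-2.9692) = -2.9692, clip(-4.9202) = -4.9202, clip(8.8977) = 3.0
Projection = [-2.9692, -4.9202, 3.0]
Squared diffs: [0.0, 0.0, 34.7829]
Distance = sqrt(34.7829) = 5.8977


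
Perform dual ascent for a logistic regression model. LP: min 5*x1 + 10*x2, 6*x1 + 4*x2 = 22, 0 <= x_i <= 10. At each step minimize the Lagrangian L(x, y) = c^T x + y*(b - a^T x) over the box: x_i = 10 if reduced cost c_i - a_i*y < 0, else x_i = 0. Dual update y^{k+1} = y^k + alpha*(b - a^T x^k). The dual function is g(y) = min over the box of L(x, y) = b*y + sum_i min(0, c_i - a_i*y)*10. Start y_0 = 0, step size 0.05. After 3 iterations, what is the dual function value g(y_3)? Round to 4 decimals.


Dual ascent for LP: min 5*x1 + 10*x2, 6*x1 + 4*x2 = 22, 0 <= x_i <= 10
Step 1: y^k = 0.0, reduced costs: (5.0, 10.0)
  x^k = (0.0, 0.0), subgradient = b - a^T x = 22.0
  y^{k+1} = 0.0 + 0.05*22.0 = 1.1
Step 2: y^k = 1.1, reduced costs: (-1.6, 5.6)
  x^k = (10.0, 0.0), subgradient = b - a^T x = -38.0
  y^{k+1} = 1.1 + 0.05*-38.0 = -0.8
Step 3: y^k = -0.8, reduced costs: (9.8, 13.2)
  x^k = (0.0, 0.0), subgradient = b - a^T x = 22.0
  y^{k+1} = -0.8 + 0.05*22.0 = 0.3
Dual objective at y_3 = 0.3: reduced costs (3.2, 8.8), box minimizer x = (0.0, 0.0)
g(y_3) = b*y + (c1 - a1*y)*x1 + (c2 - a2*y)*x2 = 22*0.3 + 3.2*0.0 + 8.8*0.0 = 6.6 + 0.0 + 0.0 = 6.6


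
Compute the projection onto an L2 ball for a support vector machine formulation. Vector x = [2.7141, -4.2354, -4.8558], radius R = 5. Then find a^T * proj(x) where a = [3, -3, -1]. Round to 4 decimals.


Step 1: Compute ||x|| (intermediates to 6 decimals).
||x|| = sqrt(2.7141^2 + (-4.2354)^2 + (-4.8558)^2) = 6.991691
Step 2: Project.
Since ||x|| > R, scale = R/||x|| = 5/6.991691 = 0.715135, proj(x) = scale * x
proj(x) = [1.940948, -3.028883, -3.472553]
Step 3: Dot product.
a^T * proj(x) = 3*1.940948 - 3*(-3.028883) - 1*(-3.472553) = 18.382


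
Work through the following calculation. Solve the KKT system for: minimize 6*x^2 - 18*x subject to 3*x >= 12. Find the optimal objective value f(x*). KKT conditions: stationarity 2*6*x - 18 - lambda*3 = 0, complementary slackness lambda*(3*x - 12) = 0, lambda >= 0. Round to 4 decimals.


Step 1: Try lambda = 0 (constraint inactive).
x_unc = 18/(2*6) = 1.5
Check: 3*1.5 = 4.5 < 12 -- violated!
Step 2: Constraint must be active: 3*x = 12
x* = 12/3 = 4.0
lambda = (2*6*4.0 - 18)/3 = 10.0
Step 3: Compute optimal value.
f(x*) = 6*4.0^2 - 18*4.0 = 24.0


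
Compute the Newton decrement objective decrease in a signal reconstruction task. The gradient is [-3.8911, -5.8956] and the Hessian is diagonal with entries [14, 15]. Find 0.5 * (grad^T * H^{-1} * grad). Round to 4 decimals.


Step 1: H is diagonal, so H^(-1) * g = [-0.2779, -0.393].
Step 2: g^T H^(-1) g = sum_i g_i^2 / H_ii
  = (-3.8911)^2/14 + (-5.8956)^2/15
  = 1.0815 + 2.3172 = 3.3987
Step 3: Objective decrease = 0.5 * g^T H^(-1) g = 1.6993


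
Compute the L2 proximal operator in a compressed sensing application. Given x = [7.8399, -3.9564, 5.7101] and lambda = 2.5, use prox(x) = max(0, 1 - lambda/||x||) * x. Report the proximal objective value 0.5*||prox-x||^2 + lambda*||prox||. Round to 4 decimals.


Step 1: Compute ||x||.
||x|| = 10.4748
Step 2: Compute scaling factor.
scale = max(0, 1 - 2.5/10.4748) = 0.7613
Step 3: prox(x) = [5.9688, -3.0121, 4.3473]
||prox(x)|| = 7.9748
Step 4: Proximal objective.
0.5*||prox-x||^2 = 3.125
lambda*||prox|| = 19.937
Total = 23.0621


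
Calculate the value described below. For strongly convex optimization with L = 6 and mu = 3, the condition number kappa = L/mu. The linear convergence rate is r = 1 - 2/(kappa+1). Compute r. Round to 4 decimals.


Step 1: Compute the condition number.
kappa = L/mu = 6/3 = 2.0
Step 2: Compute the convergence rate.
r = 1 - 2/(kappa + 1) = 1 - 2*mu/(L + mu) = (L - mu)/(L + mu) = 3/9 = 0.3333


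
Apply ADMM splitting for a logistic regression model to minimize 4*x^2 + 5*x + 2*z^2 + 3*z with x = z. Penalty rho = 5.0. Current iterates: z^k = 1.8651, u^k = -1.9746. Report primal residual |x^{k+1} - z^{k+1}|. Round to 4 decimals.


ADMM iteration with rho = 5.0, z^k = 1.8651, u^k = -1.9746
Step 1: x-update.
Minimize 4*x^2 + 5*x + (5.0/2)*(x - 1.8651 - 1.9746)^2
FOC: (2*4 + 5.0)*x = -5 + 5.0*(1.8651 + 1.9746)
x^{k+1} = 1.0922
Step 2: z-update.
Minimize 2*z^2 + 3*z + (5.0/2)*(1.0922 - z - 1.9746)^2
FOC: (2*2 + 5.0)*z = -3 + 5.0*(1.0922 - 1.9746)
z^{k+1} = -0.8236
Step 3: u-update.
u^{k+1} = -1.9746 + 1.0922 + 0.8236 = -0.0588
Step 4: Primal residual = |1.0922 + 0.8236| = 1.9158


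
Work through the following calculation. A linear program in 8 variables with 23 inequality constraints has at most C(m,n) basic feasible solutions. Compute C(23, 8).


Each vertex corresponds to some choice of n active constraints out of m, so the number of vertices is at most C(m, n) = m! / (n!(m-n)!).
m = 23, n = 8
Numerator: 23 * 22 * 21 * 20 * 19 * 18 * 17 * 16
Denominator: 8! = 40320
C(23, 8) = 490314


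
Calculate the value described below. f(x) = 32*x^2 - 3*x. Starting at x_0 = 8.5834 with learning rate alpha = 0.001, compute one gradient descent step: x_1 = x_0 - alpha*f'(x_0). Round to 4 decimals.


We compute the gradient at x_0 and apply the update.
f'(x) = 64*x - 3
f'(8.5834) = 64*8.5834 - 3 = 546.3376
x_1 = 8.5834 - 0.001*546.3376 = 8.0371


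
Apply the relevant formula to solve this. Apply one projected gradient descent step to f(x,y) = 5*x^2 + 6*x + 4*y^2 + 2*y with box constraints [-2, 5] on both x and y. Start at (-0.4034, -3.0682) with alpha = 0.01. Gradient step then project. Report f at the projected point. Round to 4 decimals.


Step 1: Compute gradient at (-0.4034, -3.0682).
grad_x = 2*5*-0.4034 + 6 = 1.966
grad_y = 2*4*-3.0682 + 2 = -22.5456
Step 2: Gradient step.
x_raw = -0.4034 - 0.01*1.966 = -0.4231
y_raw = -3.0682 - 0.01*-22.5456 = -2.8427
Step 3: Project onto [-2, 5].
x_proj = clip(-0.4231) = -0.4231
y_proj = clip(-2.8427) = -2.0
Step 4: Evaluate f.
f(-0.4231, -2.0) = 10.3565


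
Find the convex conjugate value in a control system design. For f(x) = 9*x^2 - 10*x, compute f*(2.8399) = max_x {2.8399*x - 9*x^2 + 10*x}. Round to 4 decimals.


f*(y) = sup_x {y*x - a*x^2 - b*x} = sup_x {(y-b)*x - a*x^2}
FOC: (y - b) - 2a*x = 0 => x* = (y - b)/(2a)
x* = (2.8399 + 10)/(2*9) = 0.7133
f*(2.8399) = (y-b)^2/(4a) = (2.8399 + 10)^2/(4*9)
= 164.863/36 = 4.5795


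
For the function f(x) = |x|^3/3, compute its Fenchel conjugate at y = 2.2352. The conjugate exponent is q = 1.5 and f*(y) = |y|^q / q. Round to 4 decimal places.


The conjugate exponent q satisfies 1/p + 1/q = 1.
p = 3, so q = 3/(3 - 1) = 1.5
|y|^q = 2.2352^1.5 = 3.3418
f*(2.2352) = 3.3418 / 1.5 = 2.2278


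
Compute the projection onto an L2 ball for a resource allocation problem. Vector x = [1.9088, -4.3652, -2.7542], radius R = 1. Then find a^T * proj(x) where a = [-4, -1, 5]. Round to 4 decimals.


Step 1: Compute ||x|| (intermediates to 6 decimals).
||x|| = sqrt(1.9088^2 + (-4.3652)^2 + (-2.7542)^2) = 5.5031
Step 2: Project.
Since ||x|| > R, scale = R/||x|| = 1/5.5031 = 0.181716, proj(x) = scale * x
proj(x) = [0.34686, -0.793227, -0.500482]
Step 3: Dot product.
a^T * proj(x) = -4*0.34686 - 1*(-0.793227) + 5*(-0.500482) = -3.0966


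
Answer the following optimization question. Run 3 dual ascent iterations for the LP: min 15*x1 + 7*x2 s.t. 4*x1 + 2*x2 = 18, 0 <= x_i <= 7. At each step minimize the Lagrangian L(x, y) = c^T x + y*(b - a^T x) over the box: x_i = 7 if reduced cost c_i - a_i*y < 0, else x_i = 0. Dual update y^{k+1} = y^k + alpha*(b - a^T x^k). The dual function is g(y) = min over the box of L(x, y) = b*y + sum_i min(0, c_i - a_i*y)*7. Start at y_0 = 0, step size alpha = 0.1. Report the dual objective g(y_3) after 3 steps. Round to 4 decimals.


Dual ascent for LP: min 15*x1 + 7*x2, 4*x1 + 2*x2 = 18, 0 <= x_i <= 7
Step 1: y^k = 0.0, reduced costs: (15.0, 7.0)
  x^k = (0.0, 0.0), subgradient = b - a^T x = 18.0
  y^{k+1} = 0.0 + 0.1*18.0 = 1.8
Step 2: y^k = 1.8, reduced costs: (7.8, 3.4)
  x^k = (0.0, 0.0), subgradient = b - a^T x = 18.0
  y^{k+1} = 1.8 + 0.1*18.0 = 3.6
Step 3: y^k = 3.6, reduced costs: (0.6, -0.2)
  x^k = (0.0, 7.0), subgradient = b - a^T x = 4.0
  y^{k+1} = 3.6 + 0.1*4.0 = 4.0
Dual objective at y_3 = 4.0: reduced costs (-1.0, -1.0), box minimizer x = (7.0, 7.0)
g(y_3) = b*y + (c1 - a1*y)*x1 + (c2 - a2*y)*x2 = 18*4.0 + (-1.0)*7.0 + (-1.0)*7.0 = 72.0 - 7.0 - 7.0 = 58.0


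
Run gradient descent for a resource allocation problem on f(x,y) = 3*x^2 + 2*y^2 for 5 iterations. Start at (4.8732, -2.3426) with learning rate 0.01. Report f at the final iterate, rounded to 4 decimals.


Gradient descent on f(x,y) = 3*x^2 + 2*y^2.
Starting point: (4.8732, -2.3426), alpha = 0.01
Step 1: grad_x = 2*3*4.8732 = 29.2392, grad_y = 2*2*-2.3426 = -9.3704
  x_1 = 4.8732 - 0.01*29.2392 = 4.5808
  y_1 = -2.3426 - 0.01*-9.3704 = -2.2489
Step 2: grad_x = 2*3*4.5808 = 27.4848, grad_y = 2*2*-2.2489 = -8.9956
  x_2 = 4.5808 - 0.01*27.4848 = 4.306
  y_2 = -2.2489 - 0.01*-8.9956 = -2.1589
Step 3: grad_x = 2*3*4.306 = 25.8358, grad_y = 2*2*-2.1589 = -8.6358
  x_3 = 4.306 - 0.01*25.8358 = 4.0476
  y_3 = -2.1589 - 0.01*-8.6358 = -2.0726
Step 4: grad_x = 2*3*4.0476 = 24.2856, grad_y = 2*2*-2.0726 = -8.2903
  x_4 = 4.0476 - 0.01*24.2856 = 3.8047
  y_4 = -2.0726 - 0.01*-8.2903 = -1.9897
Step 5: grad_x = 2*3*3.8047 = 22.8285, grad_y = 2*2*-1.9897 = -7.9587
  x_5 = 3.8047 - 0.01*22.8285 = 3.5765
  y_5 = -1.9897 - 0.01*-7.9587 = -1.9101
f(3.5765, -1.9101) = 3*3.5765^2 + 2*(-1.9101)^2 = 45.6701


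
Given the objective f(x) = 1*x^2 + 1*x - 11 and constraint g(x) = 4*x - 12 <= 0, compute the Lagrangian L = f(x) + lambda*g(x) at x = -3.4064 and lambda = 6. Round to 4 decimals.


Step 1: Evaluate f(x).
f(-3.4064) = 1*(-3.4064)^2 + 1*(-3.4064) - 11 = -2.8028
Step 2: Evaluate g(x).
g(-3.4064) = 4*-3.4064 - 12 = -25.6256
Step 3: Compute Lagrangian.
L = -2.8028 + 6*-25.6256 = -156.5564


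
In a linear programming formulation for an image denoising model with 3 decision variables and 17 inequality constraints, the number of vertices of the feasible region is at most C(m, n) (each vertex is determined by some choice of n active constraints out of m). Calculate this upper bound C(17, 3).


Each vertex corresponds to some choice of n active constraints out of m, so the number of vertices is at most C(m, n) = m! / (n!(m-n)!).
m = 17, n = 3
Numerator: 17 * 16 * 15
Denominator: 3! = 6
C(17, 3) = 680


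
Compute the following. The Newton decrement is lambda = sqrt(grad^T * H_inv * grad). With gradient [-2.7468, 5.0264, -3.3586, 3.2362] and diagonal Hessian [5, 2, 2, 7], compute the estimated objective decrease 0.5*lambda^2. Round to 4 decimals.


Step 1: H is diagonal, so H^(-1) * g = [-0.5494, 2.5132, -1.6793, 0.4623].
Step 2: g^T H^(-1) g = sum_i g_i^2 / H_ii
  = (-2.7468)^2/5 + (5.0264)^2/2 + (-3.3586)^2/2 + (3.2362)^2/7
  = 1.509 + 12.6323 + 5.6401 + 1.4961 = 21.2776
Step 3: Objective decrease = 0.5 * g^T H^(-1) g = 10.6388


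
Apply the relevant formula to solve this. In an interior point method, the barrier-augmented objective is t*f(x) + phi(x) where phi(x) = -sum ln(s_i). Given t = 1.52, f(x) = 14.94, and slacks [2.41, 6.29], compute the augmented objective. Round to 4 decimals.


Step 1: Compute log-barrier.
ln values: [0.8796, 1.839]
phi = -(0.8796 + 1.839) = -2.7186
Step 2: Compute augmented objective.
t*f(x) = 1.52*14.94 = 22.7088
Total = 22.7088 - 2.7186 = 19.9902


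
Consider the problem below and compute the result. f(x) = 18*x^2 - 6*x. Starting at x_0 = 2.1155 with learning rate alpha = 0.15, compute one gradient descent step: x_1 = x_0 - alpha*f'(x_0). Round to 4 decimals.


We compute the gradient at x_0 and apply the update.
f'(x) = 36*x - 6
f'(2.1155) = 36*2.1155 - 6 = 70.158
x_1 = 2.1155 - 0.15*70.158 = -8.4082


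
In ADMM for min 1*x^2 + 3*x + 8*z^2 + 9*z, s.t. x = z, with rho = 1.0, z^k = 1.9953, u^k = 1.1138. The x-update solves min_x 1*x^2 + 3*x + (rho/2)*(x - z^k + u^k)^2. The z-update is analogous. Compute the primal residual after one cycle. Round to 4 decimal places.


ADMM iteration with rho = 1.0, z^k = 1.9953, u^k = 1.1138
Step 1: x-update.
Minimize 1*x^2 + 3*x + (1.0/2)*(x - 1.9953 + 1.1138)^2
FOC: (2*1 + 1.0)*x = -3 + 1.0*(1.9953 - 1.1138)
x^{k+1} = -0.7062
Step 2: z-update.
Minimize 8*z^2 + 9*z + (1.0/2)*(-0.7062 - z + 1.1138)^2
FOC: (2*8 + 1.0)*z = -9 + 1.0*(-0.7062 + 1.1138)
z^{k+1} = -0.5054
Step 3: u-update.
u^{k+1} = 1.1138 - 0.7062 + 0.5054 = 0.9131
Step 4: Primal residual = |-0.7062 + 0.5054| = 0.2007


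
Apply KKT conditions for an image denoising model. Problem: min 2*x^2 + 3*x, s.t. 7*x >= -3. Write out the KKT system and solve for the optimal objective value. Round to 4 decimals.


Step 1: Try lambda = 0 (constraint inactive).
x_unc = -3/(2*2) = -0.75
Check: 7*-0.75 = -5.25 < -3 -- violated!
Step 2: Constraint must be active: 7*x = -3
x* = -3/7 = -0.4286 (rounded; the exact value -3/7 is used below)
lambda = (2*2*(-3/7) + 3)/7 = 0.1837
Step 3: Compute optimal value.
f(x*) = 2*(-3/7)^2 + 3*(-3/7) = -0.9184


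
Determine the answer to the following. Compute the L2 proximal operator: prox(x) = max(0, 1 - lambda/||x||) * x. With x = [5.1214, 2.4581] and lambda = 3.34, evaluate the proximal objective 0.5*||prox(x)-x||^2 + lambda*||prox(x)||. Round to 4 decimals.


Step 1: Compute ||x||.
||x|| = 5.6808
Step 2: Compute scaling factor.
scale = max(0, 1 - 3.34/5.6808) = 0.4121
Step 3: prox(x) = [2.1103, 1.0129]
||prox(x)|| = 2.3408
Step 4: Proximal objective.
0.5*||prox-x||^2 = 5.5778
lambda*||prox|| = 7.8183
Total = 13.3959


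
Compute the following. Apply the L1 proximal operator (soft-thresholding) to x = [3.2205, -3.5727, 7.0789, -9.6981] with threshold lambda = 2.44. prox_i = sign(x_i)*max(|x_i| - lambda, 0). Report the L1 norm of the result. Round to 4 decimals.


Soft-thresholding with lambda = 2.44:
prox(3.2205) = sign(3.2205)*max(|3.2205| - 2.44, 0) = 0.7805
prox(-3.5727) = sign(-3.5727)*max(|-3.5727| - 2.44, 0) = -1.1327
prox(7.0789) = sign(7.0789)*max(|7.0789| - 2.44, 0) = 4.6389
prox(-9.6981) = sign(-9.6981)*max(|-9.6981| - 2.44, 0) = -7.2581
prox(x) = [0.7805, -1.1327, 4.6389, -7.2581]
||prox(x)||_1 = 0.7805 + 1.1327 + 4.6389 + 7.2581 = 13.8102


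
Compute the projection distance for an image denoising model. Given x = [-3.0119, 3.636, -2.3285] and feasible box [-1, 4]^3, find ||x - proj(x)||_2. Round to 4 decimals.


Project each component onto [-1, 4].
clip(-3.0119) = -1.0, clip(3.636) = 3.636, clip(-2.3285) = -1.0
Projection = [-1.0, 3.636, -1.0]
Squared diffs: [4.0477, 0.0, 1.7649]
Distance = sqrt(5.8126) = 2.4109


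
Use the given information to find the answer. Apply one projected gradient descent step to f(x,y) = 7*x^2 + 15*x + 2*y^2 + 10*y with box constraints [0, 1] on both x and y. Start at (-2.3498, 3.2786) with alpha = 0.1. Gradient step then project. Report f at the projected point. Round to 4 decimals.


Step 1: Compute gradient at (-2.3498, 3.2786).
grad_x = 2*7*-2.3498 + 15 = -17.8972
grad_y = 2*2*3.2786 + 10 = 23.1144
Step 2: Gradient step.
x_raw = -2.3498 - 0.1*-17.8972 = -0.5601
y_raw = 3.2786 - 0.1*23.1144 = 0.9672
Step 3: Project onto [0, 1].
x_proj = clip(-0.5601) = 0.0
y_proj = clip(0.9672) = 0.9672
Step 4: Evaluate f.
f(0.0, 0.9672) = 11.5424


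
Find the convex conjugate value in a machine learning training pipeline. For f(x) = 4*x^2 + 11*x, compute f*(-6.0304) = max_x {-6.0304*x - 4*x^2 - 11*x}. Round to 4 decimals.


f*(y) = sup_x {y*x - a*x^2 - b*x} = sup_x {(y-b)*x - a*x^2}
FOC: (y - b) - 2a*x = 0 => x* = (y - b)/(2a)
x* = (-6.0304 - 11)/(2*4) = -2.1288
f*(-6.0304) = (y-b)^2/(4a) = (-6.0304 - 11)^2/(4*4)
= 290.0345/16 = 18.1272


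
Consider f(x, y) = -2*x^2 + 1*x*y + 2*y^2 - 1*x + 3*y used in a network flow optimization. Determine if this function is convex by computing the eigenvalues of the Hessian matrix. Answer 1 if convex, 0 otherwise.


The Hessian of f(x,y) = -2*x^2 + 1*x*y + 2*y^2 - 1*x + 3*y is:
H = [[-4, 1], [1, 4]]
Trace = -4 + 4 = 0
Determinant = -4*4 - (1)^2 = -17
Discriminant = (0)^2 - 4*-17 = 68.0
Eigenvalues: lambda_1 = -4.1231, lambda_2 = 4.1231
The function is not convex.

0


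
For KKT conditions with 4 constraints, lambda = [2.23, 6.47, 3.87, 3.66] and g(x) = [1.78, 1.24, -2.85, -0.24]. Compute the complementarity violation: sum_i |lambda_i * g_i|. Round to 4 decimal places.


KKT complementary slackness check:
lambda_1 * g_1 = 2.23 * 1.78 = 3.9694
lambda_2 * g_2 = 6.47 * 1.24 = 8.0228
lambda_3 * g_3 = 3.87 * -2.85 = -11.0295
lambda_4 * g_4 = 3.66 * -0.24 = -0.8784
Total violation = 3.9694 + 8.0228 + 11.0295 + 0.8784 = 23.9001


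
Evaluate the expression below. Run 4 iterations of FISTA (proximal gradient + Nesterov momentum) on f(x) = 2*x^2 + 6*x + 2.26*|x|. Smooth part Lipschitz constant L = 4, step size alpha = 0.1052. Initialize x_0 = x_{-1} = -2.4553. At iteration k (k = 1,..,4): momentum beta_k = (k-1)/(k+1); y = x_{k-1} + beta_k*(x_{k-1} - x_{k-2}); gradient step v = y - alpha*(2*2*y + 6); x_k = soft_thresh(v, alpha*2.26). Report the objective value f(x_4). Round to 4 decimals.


FISTA on f(x) = 2*x^2 + 6*x + 2.26*|x|
L = 4, alpha = 0.1052
Iteration 1: beta = 0.0, y = -2.4553 + 0.0*(-2.4553 + 2.4553) = -2.4553
  grad(y) = -3.8212, v = y - alpha*grad = -2.0533
  prox(v) = soft_thresh(-2.0533, 0.2378) = -1.8156
Iteration 2: beta = 0.3333, y = -1.8156 + 0.3333*(-1.8156 + 2.4553) = -1.6023
  grad(y) = -0.4092, v = y - alpha*grad = -1.5593
  prox(v) = soft_thresh(-1.5593, 0.2378) = -1.3215
Iteration 3: beta = 0.5, y = -1.3215 + 0.5*(-1.3215 + 1.8156) = -1.0745
  grad(y) = 1.7021, v = y - alpha*grad = -1.2535
  prox(v) = soft_thresh(-1.2535, 0.2378) = -1.0158
Iteration 4: beta = 0.6, y = -1.0158 + 0.6*(-1.0158 + 1.3215) = -0.8324
  grad(y) = 2.6706, v = y - alpha*grad = -1.1133
  prox(v) = soft_thresh(-1.1133, 0.2378) = -0.8755
f(x_4) = 2*(-0.8755)^2 + 6*(-0.8755) + 2.26*|-0.8755| = -1.7414


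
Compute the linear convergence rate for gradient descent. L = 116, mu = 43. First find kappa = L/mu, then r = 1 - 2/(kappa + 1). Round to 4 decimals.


Step 1: Compute the condition number.
kappa = L/mu = 116/43 = 2.6977
Step 2: Compute the convergence rate.
r = 1 - 2/(kappa + 1) = 1 - 2*mu/(L + mu) = (L - mu)/(L + mu) = 73/159 = 0.4591


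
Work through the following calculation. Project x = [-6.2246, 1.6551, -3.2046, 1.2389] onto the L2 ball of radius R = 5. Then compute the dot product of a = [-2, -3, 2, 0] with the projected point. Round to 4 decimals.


Step 1: Compute ||x|| (intermediates to 6 decimals).
||x|| = sqrt((-6.2246)^2 + 1.6551^2 + (-3.2046)^2 + 1.2389^2) = 7.299954
Step 2: Project.
Since ||x|| > R, scale = R/||x|| = 5/7.299954 = 0.684936, proj(x) = scale * x
proj(x) = [-4.263453, 1.133638, -2.194946, 0.848567]
Step 3: Dot product.
a^T * proj(x) = -2*(-4.263453) - 3*1.133638 + 2*(-2.194946) + 0*0.848567 = 0.7361


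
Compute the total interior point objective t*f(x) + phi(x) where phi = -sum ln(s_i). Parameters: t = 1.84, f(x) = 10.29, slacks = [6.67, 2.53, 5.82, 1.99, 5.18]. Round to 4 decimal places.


Step 1: Compute log-barrier.
ln values: [1.8976, 0.9282, 1.7613, 0.6881, 1.6448]
phi = -(1.8976 + 0.9282 + 1.7613 + 0.6881 + 1.6448) = -6.9201
Step 2: Compute augmented objective.
t*f(x) = 1.84*10.29 = 18.9336
Total = 18.9336 - 6.9201 = 12.0135


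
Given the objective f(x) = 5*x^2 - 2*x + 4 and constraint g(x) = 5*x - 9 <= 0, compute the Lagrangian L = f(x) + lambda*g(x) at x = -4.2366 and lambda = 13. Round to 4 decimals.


Step 1: Evaluate f(x).
f(-4.2366) = 5*(-4.2366)^2 - 2*(-4.2366) + 4 = 102.2171
Step 2: Evaluate g(x).
g(-4.2366) = 5*-4.2366 - 9 = -30.183
Step 3: Compute Lagrangian.
L = 102.2171 + 13*-30.183 = -290.1619


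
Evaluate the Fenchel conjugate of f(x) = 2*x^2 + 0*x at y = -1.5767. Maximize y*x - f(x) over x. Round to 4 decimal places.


f*(y) = sup_x {y*x - a*x^2 - b*x} = sup_x {(y-b)*x - a*x^2}
FOC: (y - b) - 2a*x = 0 => x* = (y - b)/(2a)
x* = (-1.5767 - 0)/(2*2) = -0.3942
f*(-1.5767) = (y-b)^2/(4a) = (-1.5767 - 0)^2/(4*2)
= 2.486/8 = 0.3107


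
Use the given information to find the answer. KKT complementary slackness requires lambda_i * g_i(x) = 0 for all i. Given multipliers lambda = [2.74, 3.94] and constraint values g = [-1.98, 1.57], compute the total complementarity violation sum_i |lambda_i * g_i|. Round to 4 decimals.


KKT complementary slackness check:
lambda_1 * g_1 = 2.74 * -1.98 = -5.4252
lambda_2 * g_2 = 3.94 * 1.57 = 6.1858
Total violation = 5.4252 + 6.1858 = 11.611


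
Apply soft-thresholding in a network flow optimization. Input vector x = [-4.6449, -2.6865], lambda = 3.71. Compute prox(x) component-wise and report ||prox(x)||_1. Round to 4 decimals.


Soft-thresholding with lambda = 3.71:
prox(-4.6449) = sign(-4.6449)*max(|-4.6449| - 3.71, 0) = -0.9349
prox(-2.6865) = sign(-2.6865)*max(|-2.6865| - 3.71, 0) = 0.0
prox(x) = [-0.9349, 0.0]
||prox(x)||_1 = 0.9349 + 0.0 = 0.9349


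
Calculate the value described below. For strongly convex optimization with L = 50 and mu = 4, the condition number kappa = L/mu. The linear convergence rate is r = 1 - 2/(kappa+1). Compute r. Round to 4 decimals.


Step 1: Compute the condition number.
kappa = L/mu = 50/4 = 12.5
Step 2: Compute the convergence rate.
r = 1 - 2/(kappa + 1) = 1 - 2*mu/(L + mu) = (L - mu)/(L + mu) = 46/54 = 0.8519


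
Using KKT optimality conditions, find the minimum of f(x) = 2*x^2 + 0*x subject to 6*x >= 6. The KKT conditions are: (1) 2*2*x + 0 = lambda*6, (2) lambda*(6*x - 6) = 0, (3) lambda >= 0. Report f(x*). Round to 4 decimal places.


Step 1: Try lambda = 0 (constraint inactive).
x_unc = 0/(2*2) = 0.0
Check: 6*0.0 = 0.0 < 6 -- violated!
Step 2: Constraint must be active: 6*x = 6
x* = 6/6 = 1.0
lambda = (2*2*1.0 + 0)/6 = 0.6667
Step 3: Compute optimal value.
f(x*) = 2*1.0^2 + 0*1.0 = 2.0


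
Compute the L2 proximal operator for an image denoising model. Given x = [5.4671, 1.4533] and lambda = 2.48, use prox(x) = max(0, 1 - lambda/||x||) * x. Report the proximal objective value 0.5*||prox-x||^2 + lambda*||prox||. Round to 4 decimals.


Step 1: Compute ||x||.
||x|| = 5.657
Step 2: Compute scaling factor.
scale = max(0, 1 - 2.48/5.657) = 0.5616
Step 3: prox(x) = [3.0703, 0.8162]
||prox(x)|| = 3.177
Step 4: Proximal objective.
0.5*||prox-x||^2 = 3.0752
lambda*||prox|| = 7.879
Total = 10.9541


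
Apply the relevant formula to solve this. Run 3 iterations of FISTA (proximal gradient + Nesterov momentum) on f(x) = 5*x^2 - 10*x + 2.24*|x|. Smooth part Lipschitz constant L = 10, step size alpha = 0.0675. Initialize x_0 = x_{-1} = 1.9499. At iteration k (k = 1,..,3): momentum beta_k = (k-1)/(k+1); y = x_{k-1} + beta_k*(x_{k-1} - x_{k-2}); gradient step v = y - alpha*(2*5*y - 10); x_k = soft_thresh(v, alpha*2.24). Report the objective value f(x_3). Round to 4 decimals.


FISTA on f(x) = 5*x^2 - 10*x + 2.24*|x|
L = 10, alpha = 0.0675
Iteration 1: beta = 0.0, y = 1.9499 + 0.0*(1.9499 - 1.9499) = 1.9499
  grad(y) = 9.499, v = y - alpha*grad = 1.3087
  prox(v) = soft_thresh(1.3087, 0.1512) = 1.1575
Iteration 2: beta = 0.3333, y = 1.1575 + 0.3333*(1.1575 - 1.9499) = 0.8934
  grad(y) = -1.0661, v = y - alpha*grad = 0.9654
  prox(v) = soft_thresh(0.9654, 0.1512) = 0.8142
Iteration 3: beta = 0.5, y = 0.8142 + 0.5*(0.8142 - 1.1575) = 0.6425
  grad(y) = -3.5753, v = y - alpha*grad = 0.8838
  prox(v) = soft_thresh(0.8838, 0.1512) = 0.7326
f(x_3) = 5*0.7326^2 - 10*0.7326 + 2.24*|0.7326| = -3.0015


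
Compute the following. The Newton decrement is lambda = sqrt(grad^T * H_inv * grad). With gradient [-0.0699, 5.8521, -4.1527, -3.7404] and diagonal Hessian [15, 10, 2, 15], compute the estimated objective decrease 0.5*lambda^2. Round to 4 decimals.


Step 1: H is diagonal, so H^(-1) * g = [-0.0047, 0.5852, -2.0764, -0.2494].
Step 2: g^T H^(-1) g = sum_i g_i^2 / H_ii
  = (-0.0699)^2/15 + (5.8521)^2/10 + (-4.1527)^2/2 + (-3.7404)^2/15
  = 0.0003 + 3.4247 + 8.6225 + 0.9327 = 12.9802
Step 3: Objective decrease = 0.5 * g^T H^(-1) g = 6.4901


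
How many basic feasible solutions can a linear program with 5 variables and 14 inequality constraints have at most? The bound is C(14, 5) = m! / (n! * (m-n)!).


Each vertex corresponds to some choice of n active constraints out of m, so the number of vertices is at most C(m, n) = m! / (n!(m-n)!).
m = 14, n = 5
Numerator: 14 * 13 * 12 * 11 * 10
Denominator: 5! = 120
C(14, 5) = 2002


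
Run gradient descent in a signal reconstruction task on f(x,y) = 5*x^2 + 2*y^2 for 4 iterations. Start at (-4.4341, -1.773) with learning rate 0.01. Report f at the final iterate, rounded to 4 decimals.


Gradient descent on f(x,y) = 5*x^2 + 2*y^2.
Starting point: (-4.4341, -1.773), alpha = 0.01
Step 1: grad_x = 2*5*-4.4341 = -44.341, grad_y = 2*2*-1.773 = -7.092
  x_1 = -4.4341 - 0.01*-44.341 = -3.9907
  y_1 = -1.773 - 0.01*-7.092 = -1.7021
Step 2: grad_x = 2*5*-3.9907 = -39.9069, grad_y = 2*2*-1.7021 = -6.8083
  x_2 = -3.9907 - 0.01*-39.9069 = -3.5916
  y_2 = -1.7021 - 0.01*-6.8083 = -1.634
Step 3: grad_x = 2*5*-3.5916 = -35.9162, grad_y = 2*2*-1.634 = -6.536
  x_3 = -3.5916 - 0.01*-35.9162 = -3.2325
  y_3 = -1.634 - 0.01*-6.536 = -1.5686
Step 4: grad_x = 2*5*-3.2325 = -32.3246, grad_y = 2*2*-1.5686 = -6.2745
  x_4 = -3.2325 - 0.01*-32.3246 = -2.9092
  y_4 = -1.5686 - 0.01*-6.2745 = -1.5059
f(-2.9092, -1.5059) = 5*(-2.9092)^2 + 2*(-1.5059)^2 = 46.853


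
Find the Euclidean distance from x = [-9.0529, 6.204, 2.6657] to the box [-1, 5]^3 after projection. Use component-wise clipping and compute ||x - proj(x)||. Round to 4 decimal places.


Project each component onto [-1, 5].
clip(-9.0529) = -1.0, clip(6.204) = 5.0, clip(2.6657) = 2.6657
Projection = [-1.0, 5.0, 2.6657]
Squared diffs: [64.8492, 1.4496, 0.0]
Distance = sqrt(66.2988) = 8.1424


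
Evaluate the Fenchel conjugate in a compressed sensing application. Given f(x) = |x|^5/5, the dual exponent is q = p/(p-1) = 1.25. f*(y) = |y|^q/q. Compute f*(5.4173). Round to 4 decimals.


The conjugate exponent q satisfies 1/p + 1/q = 1.
p = 5, so q = 5/(5 - 1) = 1.25
|y|^q = 5.4173^1.25 = 8.2647
f*(5.4173) = 8.2647 / 1.25 = 6.6118


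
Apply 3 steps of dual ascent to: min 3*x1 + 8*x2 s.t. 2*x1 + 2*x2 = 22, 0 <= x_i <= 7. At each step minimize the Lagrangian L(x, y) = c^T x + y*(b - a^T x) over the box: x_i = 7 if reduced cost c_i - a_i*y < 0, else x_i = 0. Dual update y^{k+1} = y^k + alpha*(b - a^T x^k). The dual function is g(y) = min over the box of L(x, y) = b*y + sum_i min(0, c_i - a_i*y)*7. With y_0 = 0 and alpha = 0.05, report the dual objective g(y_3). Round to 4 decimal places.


Dual ascent for LP: min 3*x1 + 8*x2, 2*x1 + 2*x2 = 22, 0 <= x_i <= 7
Step 1: y^k = 0.0, reduced costs: (3.0, 8.0)
  x^k = (0.0, 0.0), subgradient = b - a^T x = 22.0
  y^{k+1} = 0.0 + 0.05*22.0 = 1.1
Step 2: y^k = 1.1, reduced costs: (0.8, 5.8)
  x^k = (0.0, 0.0), subgradient = b - a^T x = 22.0
  y^{k+1} = 1.1 + 0.05*22.0 = 2.2
Step 3: y^k = 2.2, reduced costs: (-1.4, 3.6)
  x^k = (7.0, 0.0), subgradient = b - a^T x = 8.0
  y^{k+1} = 2.2 + 0.05*8.0 = 2.6
Dual objective at y_3 = 2.6: reduced costs (-2.2, 2.8), box minimizer x = (7.0, 0.0)
g(y_3) = b*y + (c1 - a1*y)*x1 + (c2 - a2*y)*x2 = 22*2.6 + (-2.2)*7.0 + 2.8*0.0 = 57.2 - 15.4 + 0.0 = 41.8


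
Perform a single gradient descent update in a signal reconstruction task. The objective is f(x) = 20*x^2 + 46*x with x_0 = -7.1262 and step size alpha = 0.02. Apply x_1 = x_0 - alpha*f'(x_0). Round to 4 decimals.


We compute the gradient at x_0 and apply the update.
f'(x) = 40*x + 46
f'(-7.1262) = 40*-7.1262 + 46 = -239.048
x_1 = -7.1262 - 0.02*-239.048 = -2.3452


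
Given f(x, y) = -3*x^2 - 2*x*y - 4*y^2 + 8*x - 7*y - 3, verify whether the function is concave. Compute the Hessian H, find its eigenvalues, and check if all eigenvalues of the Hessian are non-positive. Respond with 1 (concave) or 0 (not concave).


The Hessian of f(x,y) = -3*x^2 - 2*x*y - 4*y^2 + 8*x - 7*y - 3 is:
H = [[-6, -2], [-2, -8]]
Trace = -6 - 8 = -14
Determinant = -6*-8 - (-2)^2 = 44
Discriminant = (-14)^2 - 4*44 = 20.0
Eigenvalues: lambda_1 = -9.2361, lambda_2 = -4.7639
The function is concave.

1


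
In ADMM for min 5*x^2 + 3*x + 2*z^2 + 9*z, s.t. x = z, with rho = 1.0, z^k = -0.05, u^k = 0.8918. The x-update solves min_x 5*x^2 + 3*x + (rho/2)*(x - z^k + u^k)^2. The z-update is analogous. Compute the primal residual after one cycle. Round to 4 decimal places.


ADMM iteration with rho = 1.0, z^k = -0.05, u^k = 0.8918
Step 1: x-update.
Minimize 5*x^2 + 3*x + (1.0/2)*(x + 0.05 + 0.8918)^2
FOC: (2*5 + 1.0)*x = -3 + 1.0*(-0.05 - 0.8918)
x^{k+1} = -0.3583
Step 2: z-update.
Minimize 2*z^2 + 9*z + (1.0/2)*(-0.3583 - z + 0.8918)^2
FOC: (2*2 + 1.0)*z = -9 + 1.0*(-0.3583 + 0.8918)
z^{k+1} = -1.6933
Step 3: u-update.
u^{k+1} = 0.8918 - 0.3583 + 1.6933 = 2.2268
Step 4: Primal residual = |-0.3583 + 1.6933| = 1.335


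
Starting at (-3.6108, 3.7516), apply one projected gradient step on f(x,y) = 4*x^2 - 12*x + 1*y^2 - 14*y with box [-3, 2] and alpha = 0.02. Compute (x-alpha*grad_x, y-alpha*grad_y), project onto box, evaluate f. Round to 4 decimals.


Step 1: Compute gradient at (-3.6108, 3.7516).
grad_x = 2*4*-3.6108 - 12 = -40.8864
grad_y = 2*1*3.7516 - 14 = -6.4968
Step 2: Gradient step.
x_raw = -3.6108 - 0.02*-40.8864 = -2.7931
y_raw = 3.7516 - 0.02*-6.4968 = 3.8815
Step 3: Project onto [-3, 2].
x_proj = clip(-2.7931) = -2.7931
y_proj = clip(3.8815) = 2.0
Step 4: Evaluate f.
f(-2.7931, 2.0) = 40.7219


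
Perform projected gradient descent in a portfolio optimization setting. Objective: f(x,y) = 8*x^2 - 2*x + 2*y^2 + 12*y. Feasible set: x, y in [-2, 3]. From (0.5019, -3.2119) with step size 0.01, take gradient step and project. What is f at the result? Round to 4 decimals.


Step 1: Compute gradient at (0.5019, -3.2119).
grad_x = 2*8*0.5019 - 2 = 6.0304
grad_y = 2*2*-3.2119 + 12 = -0.8476
Step 2: Gradient step.
x_raw = 0.5019 - 0.01*6.0304 = 0.4416
y_raw = -3.2119 - 0.01*-0.8476 = -3.2034
Step 3: Project onto [-2, 3].
x_proj = clip(0.4416) = 0.4416
y_proj = clip(-3.2034) = -2.0
Step 4: Evaluate f.
f(0.4416, -2.0) = -15.3231


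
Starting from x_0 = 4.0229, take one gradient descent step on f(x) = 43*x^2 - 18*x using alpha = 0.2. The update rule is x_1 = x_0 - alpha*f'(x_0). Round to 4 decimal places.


We compute the gradient at x_0 and apply the update.
f'(x) = 86*x - 18
f'(4.0229) = 86*4.0229 - 18 = 327.9694
x_1 = 4.0229 - 0.2*327.9694 = -61.571


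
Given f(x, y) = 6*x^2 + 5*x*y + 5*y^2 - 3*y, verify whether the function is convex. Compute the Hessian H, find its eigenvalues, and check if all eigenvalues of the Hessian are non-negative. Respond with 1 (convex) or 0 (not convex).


The Hessian of f(x,y) = 6*x^2 + 5*x*y + 5*y^2 - 3*y is:
H = [[12, 5], [5, 10]]
Trace = 12 + 10 = 22
Determinant = 12*10 - (5)^2 = 95
Discriminant = (22)^2 - 4*95 = 104.0
Eigenvalues: lambda_1 = 5.901, lambda_2 = 16.099
The function is convex.

1


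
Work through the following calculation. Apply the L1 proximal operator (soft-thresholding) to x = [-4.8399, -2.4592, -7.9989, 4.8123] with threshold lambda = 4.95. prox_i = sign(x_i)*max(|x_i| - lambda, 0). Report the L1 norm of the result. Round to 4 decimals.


Soft-thresholding with lambda = 4.95:
prox(-4.8399) = sign(-4.8399)*max(|-4.8399| - 4.95, 0) = 0.0
prox(-2.4592) = sign(-2.4592)*max(|-2.4592| - 4.95, 0) = 0.0
prox(-7.9989) = sign(-7.9989)*max(|-7.9989| - 4.95, 0) = -3.0489
prox(4.8123) = sign(4.8123)*max(|4.8123| - 4.95, 0) = 0.0
prox(x) = [0.0, 0.0, -3.0489, 0.0]
||prox(x)||_1 = 0.0 + 0.0 + 3.0489 + 0.0 = 3.0489


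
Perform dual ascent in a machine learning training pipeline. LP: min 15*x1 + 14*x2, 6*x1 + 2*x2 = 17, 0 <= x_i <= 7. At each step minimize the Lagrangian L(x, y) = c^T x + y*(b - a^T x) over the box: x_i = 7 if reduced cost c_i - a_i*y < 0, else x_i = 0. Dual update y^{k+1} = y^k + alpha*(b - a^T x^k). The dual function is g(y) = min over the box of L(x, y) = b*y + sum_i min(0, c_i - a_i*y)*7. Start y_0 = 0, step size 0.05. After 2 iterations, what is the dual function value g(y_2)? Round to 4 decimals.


Dual ascent for LP: min 15*x1 + 14*x2, 6*x1 + 2*x2 = 17, 0 <= x_i <= 7
Step 1: y^k = 0.0, reduced costs: (15.0, 14.0)
  x^k = (0.0, 0.0), subgradient = b - a^T x = 17.0
  y^{k+1} = 0.0 + 0.05*17.0 = 0.85
Step 2: y^k = 0.85, reduced costs: (9.9, 12.3)
  x^k = (0.0, 0.0), subgradient = b - a^T x = 17.0
  y^{k+1} = 0.85 + 0.05*17.0 = 1.7
Dual objective at y_2 = 1.7: reduced costs (4.8, 10.6), box minimizer x = (0.0, 0.0)
g(y_2) = b*y + (c1 - a1*y)*x1 + (c2 - a2*y)*x2 = 17*1.7 + 4.8*0.0 + 10.6*0.0 = 28.9 + 0.0 + 0.0 = 28.9


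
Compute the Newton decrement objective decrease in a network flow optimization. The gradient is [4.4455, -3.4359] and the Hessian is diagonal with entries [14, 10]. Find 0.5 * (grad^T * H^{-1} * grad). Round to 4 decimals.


Step 1: H is diagonal, so H^(-1) * g = [0.3175, -0.3436].
Step 2: g^T H^(-1) g = sum_i g_i^2 / H_ii
  = (4.4455)^2/14 + (-3.4359)^2/10
  = 1.4116 + 1.1805 = 2.5921
Step 3: Objective decrease = 0.5 * g^T H^(-1) g = 1.2961


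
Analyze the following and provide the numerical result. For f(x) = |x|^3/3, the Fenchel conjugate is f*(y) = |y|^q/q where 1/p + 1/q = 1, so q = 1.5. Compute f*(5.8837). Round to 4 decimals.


The conjugate exponent q satisfies 1/p + 1/q = 1.
p = 3, so q = 3/(3 - 1) = 1.5
|y|^q = 5.8837^1.5 = 14.2717
f*(5.8837) = 14.2717 / 1.5 = 9.5145


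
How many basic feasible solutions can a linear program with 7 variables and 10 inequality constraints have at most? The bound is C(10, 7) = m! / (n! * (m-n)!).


Each vertex corresponds to some choice of n active constraints out of m, so the number of vertices is at most C(m, n) = m! / (n!(m-n)!).
m = 10, n = 7
Numerator: 10 * 9 * 8 * 7 * 6 * 5 * 4
Denominator: 7! = 5040
C(10, 7) = 120


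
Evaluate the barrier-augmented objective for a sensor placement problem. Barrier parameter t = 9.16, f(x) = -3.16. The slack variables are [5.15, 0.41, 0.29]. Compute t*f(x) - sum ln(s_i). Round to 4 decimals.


Step 1: Compute log-barrier.
ln values: [1.639, -0.8916, -1.2379]
phi = -(1.639 - 0.8916 - 1.2379) = 0.4905
Step 2: Compute augmented objective.
t*f(x) = 9.16*-3.16 = -28.9456
Total = -28.9456 + 0.4905 = -28.4551


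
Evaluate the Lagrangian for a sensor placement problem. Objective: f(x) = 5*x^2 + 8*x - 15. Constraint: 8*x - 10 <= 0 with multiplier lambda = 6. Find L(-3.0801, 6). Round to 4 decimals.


Step 1: Evaluate f(x).
f(-3.0801) = 5*(-3.0801)^2 + 8*(-3.0801) - 15 = 7.7943
Step 2: Evaluate g(x).
g(-3.0801) = 8*-3.0801 - 10 = -34.6408
Step 3: Compute Lagrangian.
L = 7.7943 + 6*-34.6408 = -200.0505


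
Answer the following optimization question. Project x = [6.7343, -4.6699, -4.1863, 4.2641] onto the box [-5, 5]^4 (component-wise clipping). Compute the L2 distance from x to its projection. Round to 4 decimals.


Project each component onto [-5, 5].
clip(6.7343) = 5.0, clip(-4.6699) = -4.6699, clip(-4.1863) = -4.1863, clip(4.2641) = 4.2641
Projection = [5.0, -4.6699, -4.1863, 4.2641]
Squared diffs: [3.0078, 0.0, 0.0, 0.0]
Distance = sqrt(3.0078) = 1.7343


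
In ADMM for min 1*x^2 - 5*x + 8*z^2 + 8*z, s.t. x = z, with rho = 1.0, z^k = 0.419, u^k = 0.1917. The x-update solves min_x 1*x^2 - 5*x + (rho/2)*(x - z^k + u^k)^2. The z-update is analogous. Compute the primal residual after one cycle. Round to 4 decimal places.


ADMM iteration with rho = 1.0, z^k = 0.419, u^k = 0.1917
Step 1: x-update.
Minimize 1*x^2 - 5*x + (1.0/2)*(x - 0.419 + 0.1917)^2
FOC: (2*1 + 1.0)*x = 5 + 1.0*(0.419 - 0.1917)
x^{k+1} = 1.7424
Step 2: z-update.
Minimize 8*z^2 + 8*z + (1.0/2)*(1.7424 - z + 0.1917)^2
FOC: (2*8 + 1.0)*z = -8 + 1.0*(1.7424 + 0.1917)
z^{k+1} = -0.3568
Step 3: u-update.
u^{k+1} = 0.1917 + 1.7424 + 0.3568 = 2.2909
Step 4: Primal residual = |1.7424 + 0.3568| = 2.0992
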